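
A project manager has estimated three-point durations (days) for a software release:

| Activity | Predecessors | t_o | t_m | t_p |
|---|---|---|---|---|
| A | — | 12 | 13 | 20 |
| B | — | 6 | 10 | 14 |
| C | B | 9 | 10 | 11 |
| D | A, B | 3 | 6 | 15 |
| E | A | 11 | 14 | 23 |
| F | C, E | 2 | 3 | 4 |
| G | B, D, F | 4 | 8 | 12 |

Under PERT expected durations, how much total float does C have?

te_A = (12 + 4·13 + 20)/6 = 84/6 = 14
te_B = (6 + 4·10 + 14)/6 = 60/6 = 10
te_C = (9 + 4·10 + 11)/6 = 60/6 = 10
te_D = (3 + 4·6 + 15)/6 = 42/6 = 7
te_E = (11 + 4·14 + 23)/6 = 90/6 = 15
te_F = (2 + 4·3 + 4)/6 = 18/6 = 3
te_G = (4 + 4·8 + 12)/6 = 48/6 = 8

Forward pass:
ES_A = 0; EF_A = 14
ES_B = 0; EF_B = 10
ES_C = 10; EF_C = 10+10 = 20
ES_D = max(EF_A=14, EF_B=10) = 14; EF_D = 14+7 = 21
ES_E = 14; EF_E = 14+15 = 29
ES_F = max(EF_C=20, EF_E=29) = 29; EF_F = 29+3 = 32
ES_G = max(EF_B=10, EF_D=21, EF_F=32) = 32; EF_G = 32+8 = 40
Expected project duration μ = 40 days. Critical path: A → E → F → G.

Backward pass:
LF_G = 40; LS_G = 40−8 = 32
LF_F = LS_G = 32; LS_F = 32−3 = 29
LF_E = LS_F = 29; LS_E = 29−15 = 14
LF_D = LS_G = 32; LS_D = 32−7 = 25
LF_C = LS_F = 29; LS_C = 29−10 = 19
LF_B = min(LS_C=19, LS_D=25, LS_G=32) = 19; LS_B = 19−10 = 9
LF_A = min(LS_D=25, LS_E=14) = 14; LS_A = 14−14 = 0
Slack_C = LS_C − ES_C = 19 − 10 = 9

9 days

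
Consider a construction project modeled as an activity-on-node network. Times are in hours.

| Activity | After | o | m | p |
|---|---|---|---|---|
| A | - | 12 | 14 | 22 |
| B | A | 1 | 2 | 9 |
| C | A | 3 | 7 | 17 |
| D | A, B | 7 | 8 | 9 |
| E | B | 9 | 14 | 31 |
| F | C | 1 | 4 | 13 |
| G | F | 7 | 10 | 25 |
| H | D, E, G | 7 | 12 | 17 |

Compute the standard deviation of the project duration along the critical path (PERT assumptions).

4.90 hours

te_A = (12 + 4·14 + 22)/6 = 90/6 = 15; σ²_A = ((22−12)/6)² = 2.778
te_B = (1 + 4·2 + 9)/6 = 18/6 = 3; σ²_B = ((9−1)/6)² = 1.778
te_C = (3 + 4·7 + 17)/6 = 48/6 = 8; σ²_C = ((17−3)/6)² = 5.444
te_D = (7 + 4·8 + 9)/6 = 48/6 = 8; σ²_D = ((9−7)/6)² = 0.111
te_E = (9 + 4·14 + 31)/6 = 96/6 = 16; σ²_E = ((31−9)/6)² = 13.444
te_F = (1 + 4·4 + 13)/6 = 30/6 = 5; σ²_F = ((13−1)/6)² = 4.000
te_G = (7 + 4·10 + 25)/6 = 72/6 = 12; σ²_G = ((25−7)/6)² = 9.000
te_H = (7 + 4·12 + 17)/6 = 72/6 = 12; σ²_H = ((17−7)/6)² = 2.778

Forward pass:
ES_A = 0; EF_A = 15
ES_B = 15; EF_B = 15+3 = 18
ES_C = 15; EF_C = 15+8 = 23
ES_D = max(EF_A=15, EF_B=18) = 18; EF_D = 18+8 = 26
ES_E = 18; EF_E = 18+16 = 34
ES_F = 23; EF_F = 23+5 = 28
ES_G = 28; EF_G = 28+12 = 40
ES_H = max(EF_D=26, EF_E=34, EF_G=40) = 40; EF_H = 40+12 = 52
Expected project duration μ = 52 hours. Critical path: A → C → F → G → H.

Variance along critical path = 2.778 + 5.444 + 4.000 + 9.000 + 2.778 = 24.000
σ = √24.000 = 4.899 hours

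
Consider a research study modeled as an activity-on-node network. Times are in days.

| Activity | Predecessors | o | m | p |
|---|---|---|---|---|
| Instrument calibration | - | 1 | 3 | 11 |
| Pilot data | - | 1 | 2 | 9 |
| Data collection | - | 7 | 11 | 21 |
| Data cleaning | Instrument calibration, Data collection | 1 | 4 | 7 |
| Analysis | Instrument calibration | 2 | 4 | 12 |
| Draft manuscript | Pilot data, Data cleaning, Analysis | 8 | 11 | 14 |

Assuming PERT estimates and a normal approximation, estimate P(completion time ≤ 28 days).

te_Instrument calibration = (1 + 4·3 + 11)/6 = 24/6 = 4; σ²_Instrument calibration = ((11−1)/6)² = 2.778
te_Pilot data = (1 + 4·2 + 9)/6 = 18/6 = 3; σ²_Pilot data = ((9−1)/6)² = 1.778
te_Data collection = (7 + 4·11 + 21)/6 = 72/6 = 12; σ²_Data collection = ((21−7)/6)² = 5.444
te_Data cleaning = (1 + 4·4 + 7)/6 = 24/6 = 4; σ²_Data cleaning = ((7−1)/6)² = 1.000
te_Analysis = (2 + 4·4 + 12)/6 = 30/6 = 5; σ²_Analysis = ((12−2)/6)² = 2.778
te_Draft manuscript = (8 + 4·11 + 14)/6 = 66/6 = 11; σ²_Draft manuscript = ((14−8)/6)² = 1.000

Forward pass:
ES_Instrument calibration = 0; EF_Instrument calibration = 4
ES_Pilot data = 0; EF_Pilot data = 3
ES_Data collection = 0; EF_Data collection = 12
ES_Data cleaning = max(EF_Instrument calibration=4, EF_Data collection=12) = 12; EF_Data cleaning = 12+4 = 16
ES_Analysis = 4; EF_Analysis = 4+5 = 9
ES_Draft manuscript = max(EF_Pilot data=3, EF_Data cleaning=16, EF_Analysis=9) = 16; EF_Draft manuscript = 16+11 = 27
Expected project duration μ = 27 days. Critical path: Data collection → Data cleaning → Draft manuscript.

Variance along critical path = 5.444 + 1.000 + 1.000 = 7.444; σ = √7.444 = 2.728 days.
Z = (28 − 27) / 2.728 = 0.367
P(T ≤ 28) = Φ(0.367) ≈ 0.643

0.643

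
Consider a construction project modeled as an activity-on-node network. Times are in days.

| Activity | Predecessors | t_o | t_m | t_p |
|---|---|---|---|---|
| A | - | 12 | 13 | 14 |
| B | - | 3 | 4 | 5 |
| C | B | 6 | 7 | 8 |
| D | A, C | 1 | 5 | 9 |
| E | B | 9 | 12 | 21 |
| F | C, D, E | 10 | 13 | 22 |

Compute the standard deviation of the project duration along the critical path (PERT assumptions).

2.43 days

te_A = (12 + 4·13 + 14)/6 = 78/6 = 13; σ²_A = ((14−12)/6)² = 0.111
te_B = (3 + 4·4 + 5)/6 = 24/6 = 4; σ²_B = ((5−3)/6)² = 0.111
te_C = (6 + 4·7 + 8)/6 = 42/6 = 7; σ²_C = ((8−6)/6)² = 0.111
te_D = (1 + 4·5 + 9)/6 = 30/6 = 5; σ²_D = ((9−1)/6)² = 1.778
te_E = (9 + 4·12 + 21)/6 = 78/6 = 13; σ²_E = ((21−9)/6)² = 4.000
te_F = (10 + 4·13 + 22)/6 = 84/6 = 14; σ²_F = ((22−10)/6)² = 4.000

Forward pass:
ES_A = 0; EF_A = 13
ES_B = 0; EF_B = 4
ES_C = 4; EF_C = 4+7 = 11
ES_D = max(EF_A=13, EF_C=11) = 13; EF_D = 13+5 = 18
ES_E = 4; EF_E = 4+13 = 17
ES_F = max(EF_C=11, EF_D=18, EF_E=17) = 18; EF_F = 18+14 = 32
Expected project duration μ = 32 days. Critical path: A → D → F.

Variance along critical path = 0.111 + 1.778 + 4.000 = 5.889
σ = √5.889 = 2.427 days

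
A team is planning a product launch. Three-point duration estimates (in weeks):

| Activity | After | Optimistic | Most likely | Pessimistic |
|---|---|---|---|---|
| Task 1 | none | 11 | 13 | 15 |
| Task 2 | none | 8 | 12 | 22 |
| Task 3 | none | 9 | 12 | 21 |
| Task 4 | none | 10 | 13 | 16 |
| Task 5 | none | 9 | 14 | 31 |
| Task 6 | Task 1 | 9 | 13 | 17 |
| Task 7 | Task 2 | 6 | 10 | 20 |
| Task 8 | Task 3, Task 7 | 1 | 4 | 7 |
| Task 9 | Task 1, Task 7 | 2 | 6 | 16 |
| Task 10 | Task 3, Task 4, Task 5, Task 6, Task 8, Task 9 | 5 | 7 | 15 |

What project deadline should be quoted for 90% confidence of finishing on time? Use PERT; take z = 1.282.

te_Task 1 = (11 + 4·13 + 15)/6 = 78/6 = 13; σ²_Task 1 = ((15−11)/6)² = 0.444
te_Task 2 = (8 + 4·12 + 22)/6 = 78/6 = 13; σ²_Task 2 = ((22−8)/6)² = 5.444
te_Task 3 = (9 + 4·12 + 21)/6 = 78/6 = 13; σ²_Task 3 = ((21−9)/6)² = 4.000
te_Task 4 = (10 + 4·13 + 16)/6 = 78/6 = 13; σ²_Task 4 = ((16−10)/6)² = 1.000
te_Task 5 = (9 + 4·14 + 31)/6 = 96/6 = 16; σ²_Task 5 = ((31−9)/6)² = 13.444
te_Task 6 = (9 + 4·13 + 17)/6 = 78/6 = 13; σ²_Task 6 = ((17−9)/6)² = 1.778
te_Task 7 = (6 + 4·10 + 20)/6 = 66/6 = 11; σ²_Task 7 = ((20−6)/6)² = 5.444
te_Task 8 = (1 + 4·4 + 7)/6 = 24/6 = 4; σ²_Task 8 = ((7−1)/6)² = 1.000
te_Task 9 = (2 + 4·6 + 16)/6 = 42/6 = 7; σ²_Task 9 = ((16−2)/6)² = 5.444
te_Task 10 = (5 + 4·7 + 15)/6 = 48/6 = 8; σ²_Task 10 = ((15−5)/6)² = 2.778

Forward pass:
ES_Task 1 = 0; EF_Task 1 = 13
ES_Task 2 = 0; EF_Task 2 = 13
ES_Task 3 = 0; EF_Task 3 = 13
ES_Task 4 = 0; EF_Task 4 = 13
ES_Task 5 = 0; EF_Task 5 = 16
ES_Task 6 = 13; EF_Task 6 = 13+13 = 26
ES_Task 7 = 13; EF_Task 7 = 13+11 = 24
ES_Task 8 = max(EF_Task 3=13, EF_Task 7=24) = 24; EF_Task 8 = 24+4 = 28
ES_Task 9 = max(EF_Task 1=13, EF_Task 7=24) = 24; EF_Task 9 = 24+7 = 31
ES_Task 10 = max(EF_Task 3=13, EF_Task 4=13, EF_Task 5=16, EF_Task 6=26, EF_Task 8=28, EF_Task 9=31) = 31; EF_Task 10 = 31+8 = 39
Expected project duration μ = 39 weeks. Critical path: Task 2 → Task 7 → Task 9 → Task 10.

Variance along critical path = 5.444 + 5.444 + 5.444 + 2.778 = 19.111; σ = 4.372 weeks.
D = μ + z·σ = 39 + 1.282·4.372 = 44.6 weeks

44.6 weeks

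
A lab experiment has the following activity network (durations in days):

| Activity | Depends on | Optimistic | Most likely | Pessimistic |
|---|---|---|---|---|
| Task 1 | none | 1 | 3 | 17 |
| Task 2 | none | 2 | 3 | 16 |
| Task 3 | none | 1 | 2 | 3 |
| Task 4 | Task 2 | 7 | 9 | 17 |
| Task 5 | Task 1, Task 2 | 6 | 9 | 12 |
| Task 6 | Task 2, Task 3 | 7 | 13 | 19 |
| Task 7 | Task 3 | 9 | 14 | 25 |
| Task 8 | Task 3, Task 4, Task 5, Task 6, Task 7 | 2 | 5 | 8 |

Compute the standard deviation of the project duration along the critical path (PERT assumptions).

3.23 days

te_Task 1 = (1 + 4·3 + 17)/6 = 30/6 = 5; σ²_Task 1 = ((17−1)/6)² = 7.111
te_Task 2 = (2 + 4·3 + 16)/6 = 30/6 = 5; σ²_Task 2 = ((16−2)/6)² = 5.444
te_Task 3 = (1 + 4·2 + 3)/6 = 12/6 = 2; σ²_Task 3 = ((3−1)/6)² = 0.111
te_Task 4 = (7 + 4·9 + 17)/6 = 60/6 = 10; σ²_Task 4 = ((17−7)/6)² = 2.778
te_Task 5 = (6 + 4·9 + 12)/6 = 54/6 = 9; σ²_Task 5 = ((12−6)/6)² = 1.000
te_Task 6 = (7 + 4·13 + 19)/6 = 78/6 = 13; σ²_Task 6 = ((19−7)/6)² = 4.000
te_Task 7 = (9 + 4·14 + 25)/6 = 90/6 = 15; σ²_Task 7 = ((25−9)/6)² = 7.111
te_Task 8 = (2 + 4·5 + 8)/6 = 30/6 = 5; σ²_Task 8 = ((8−2)/6)² = 1.000

Forward pass:
ES_Task 1 = 0; EF_Task 1 = 5
ES_Task 2 = 0; EF_Task 2 = 5
ES_Task 3 = 0; EF_Task 3 = 2
ES_Task 4 = 5; EF_Task 4 = 5+10 = 15
ES_Task 5 = max(EF_Task 1=5, EF_Task 2=5) = 5; EF_Task 5 = 5+9 = 14
ES_Task 6 = max(EF_Task 2=5, EF_Task 3=2) = 5; EF_Task 6 = 5+13 = 18
ES_Task 7 = 2; EF_Task 7 = 2+15 = 17
ES_Task 8 = max(EF_Task 3=2, EF_Task 4=15, EF_Task 5=14, EF_Task 6=18, EF_Task 7=17) = 18; EF_Task 8 = 18+5 = 23
Expected project duration μ = 23 days. Critical path: Task 2 → Task 6 → Task 8.

Variance along critical path = 5.444 + 4.000 + 1.000 = 10.444
σ = √10.444 = 3.232 days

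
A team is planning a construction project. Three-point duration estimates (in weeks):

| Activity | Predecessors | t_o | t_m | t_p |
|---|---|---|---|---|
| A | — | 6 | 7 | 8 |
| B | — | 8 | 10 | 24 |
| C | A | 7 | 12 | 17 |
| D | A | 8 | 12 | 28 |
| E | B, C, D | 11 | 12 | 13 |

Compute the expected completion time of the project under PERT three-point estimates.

te_A = (6 + 4·7 + 8)/6 = 42/6 = 7
te_B = (8 + 4·10 + 24)/6 = 72/6 = 12
te_C = (7 + 4·12 + 17)/6 = 72/6 = 12
te_D = (8 + 4·12 + 28)/6 = 84/6 = 14
te_E = (11 + 4·12 + 13)/6 = 72/6 = 12

Forward pass:
ES_A = 0; EF_A = 7
ES_B = 0; EF_B = 12
ES_C = 7; EF_C = 7+12 = 19
ES_D = 7; EF_D = 7+14 = 21
ES_E = max(EF_B=12, EF_C=19, EF_D=21) = 21; EF_E = 21+12 = 33
Expected project duration μ = 33 weeks. Critical path: A → D → E.

33 weeks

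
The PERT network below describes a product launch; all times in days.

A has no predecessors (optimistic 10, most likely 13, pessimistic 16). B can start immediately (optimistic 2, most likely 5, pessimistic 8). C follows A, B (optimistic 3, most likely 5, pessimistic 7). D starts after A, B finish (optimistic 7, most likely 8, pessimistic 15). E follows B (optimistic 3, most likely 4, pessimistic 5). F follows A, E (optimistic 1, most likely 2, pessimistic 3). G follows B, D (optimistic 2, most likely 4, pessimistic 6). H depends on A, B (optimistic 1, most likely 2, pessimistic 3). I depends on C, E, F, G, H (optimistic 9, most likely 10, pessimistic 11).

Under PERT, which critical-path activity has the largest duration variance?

D

te_A = (10 + 4·13 + 16)/6 = 78/6 = 13; σ²_A = ((16−10)/6)² = 1.000
te_B = (2 + 4·5 + 8)/6 = 30/6 = 5; σ²_B = ((8−2)/6)² = 1.000
te_C = (3 + 4·5 + 7)/6 = 30/6 = 5; σ²_C = ((7−3)/6)² = 0.444
te_D = (7 + 4·8 + 15)/6 = 54/6 = 9; σ²_D = ((15−7)/6)² = 1.778
te_E = (3 + 4·4 + 5)/6 = 24/6 = 4; σ²_E = ((5−3)/6)² = 0.111
te_F = (1 + 4·2 + 3)/6 = 12/6 = 2; σ²_F = ((3−1)/6)² = 0.111
te_G = (2 + 4·4 + 6)/6 = 24/6 = 4; σ²_G = ((6−2)/6)² = 0.444
te_H = (1 + 4·2 + 3)/6 = 12/6 = 2; σ²_H = ((3−1)/6)² = 0.111
te_I = (9 + 4·10 + 11)/6 = 60/6 = 10; σ²_I = ((11−9)/6)² = 0.111

Forward pass:
ES_A = 0; EF_A = 13
ES_B = 0; EF_B = 5
ES_C = max(EF_A=13, EF_B=5) = 13; EF_C = 13+5 = 18
ES_D = max(EF_A=13, EF_B=5) = 13; EF_D = 13+9 = 22
ES_E = 5; EF_E = 5+4 = 9
ES_F = max(EF_A=13, EF_E=9) = 13; EF_F = 13+2 = 15
ES_G = max(EF_B=5, EF_D=22) = 22; EF_G = 22+4 = 26
ES_H = max(EF_A=13, EF_B=5) = 13; EF_H = 13+2 = 15
ES_I = max(EF_C=18, EF_E=9, EF_F=15, EF_G=26, EF_H=15) = 26; EF_I = 26+10 = 36
Expected project duration μ = 36 days. Critical path: A → D → G → I.

Variances on critical path: σ²_A=1.000, σ²_D=1.778, σ²_G=0.444, σ²_I=0.111.
Largest is σ²_D = 1.778.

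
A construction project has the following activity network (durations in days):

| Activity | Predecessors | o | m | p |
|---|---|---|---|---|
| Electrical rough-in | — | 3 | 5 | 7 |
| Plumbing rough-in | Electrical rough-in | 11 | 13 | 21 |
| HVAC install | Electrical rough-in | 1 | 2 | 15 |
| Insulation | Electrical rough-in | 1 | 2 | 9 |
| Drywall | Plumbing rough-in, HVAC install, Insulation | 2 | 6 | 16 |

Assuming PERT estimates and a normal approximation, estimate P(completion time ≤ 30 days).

te_Electrical rough-in = (3 + 4·5 + 7)/6 = 30/6 = 5; σ²_Electrical rough-in = ((7−3)/6)² = 0.444
te_Plumbing rough-in = (11 + 4·13 + 21)/6 = 84/6 = 14; σ²_Plumbing rough-in = ((21−11)/6)² = 2.778
te_HVAC install = (1 + 4·2 + 15)/6 = 24/6 = 4; σ²_HVAC install = ((15−1)/6)² = 5.444
te_Insulation = (1 + 4·2 + 9)/6 = 18/6 = 3; σ²_Insulation = ((9−1)/6)² = 1.778
te_Drywall = (2 + 4·6 + 16)/6 = 42/6 = 7; σ²_Drywall = ((16−2)/6)² = 5.444

Forward pass:
ES_Electrical rough-in = 0; EF_Electrical rough-in = 5
ES_Plumbing rough-in = 5; EF_Plumbing rough-in = 5+14 = 19
ES_HVAC install = 5; EF_HVAC install = 5+4 = 9
ES_Insulation = 5; EF_Insulation = 5+3 = 8
ES_Drywall = max(EF_Plumbing rough-in=19, EF_HVAC install=9, EF_Insulation=8) = 19; EF_Drywall = 19+7 = 26
Expected project duration μ = 26 days. Critical path: Electrical rough-in → Plumbing rough-in → Drywall.

Variance along critical path = 0.444 + 2.778 + 5.444 = 8.667; σ = √8.667 = 2.944 days.
Z = (30 − 26) / 2.944 = 1.359
P(T ≤ 30) = Φ(1.359) ≈ 0.913

0.913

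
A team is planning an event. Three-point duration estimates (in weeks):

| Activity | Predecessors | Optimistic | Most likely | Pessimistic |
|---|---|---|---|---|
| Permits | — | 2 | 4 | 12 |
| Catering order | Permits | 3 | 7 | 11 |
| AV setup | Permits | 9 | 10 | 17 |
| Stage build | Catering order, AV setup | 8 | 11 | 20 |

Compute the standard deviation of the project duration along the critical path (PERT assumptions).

2.92 weeks

te_Permits = (2 + 4·4 + 12)/6 = 30/6 = 5; σ²_Permits = ((12−2)/6)² = 2.778
te_Catering order = (3 + 4·7 + 11)/6 = 42/6 = 7; σ²_Catering order = ((11−3)/6)² = 1.778
te_AV setup = (9 + 4·10 + 17)/6 = 66/6 = 11; σ²_AV setup = ((17−9)/6)² = 1.778
te_Stage build = (8 + 4·11 + 20)/6 = 72/6 = 12; σ²_Stage build = ((20−8)/6)² = 4.000

Forward pass:
ES_Permits = 0; EF_Permits = 5
ES_Catering order = 5; EF_Catering order = 5+7 = 12
ES_AV setup = 5; EF_AV setup = 5+11 = 16
ES_Stage build = max(EF_Catering order=12, EF_AV setup=16) = 16; EF_Stage build = 16+12 = 28
Expected project duration μ = 28 weeks. Critical path: Permits → AV setup → Stage build.

Variance along critical path = 2.778 + 1.778 + 4.000 = 8.556
σ = √8.556 = 2.925 weeks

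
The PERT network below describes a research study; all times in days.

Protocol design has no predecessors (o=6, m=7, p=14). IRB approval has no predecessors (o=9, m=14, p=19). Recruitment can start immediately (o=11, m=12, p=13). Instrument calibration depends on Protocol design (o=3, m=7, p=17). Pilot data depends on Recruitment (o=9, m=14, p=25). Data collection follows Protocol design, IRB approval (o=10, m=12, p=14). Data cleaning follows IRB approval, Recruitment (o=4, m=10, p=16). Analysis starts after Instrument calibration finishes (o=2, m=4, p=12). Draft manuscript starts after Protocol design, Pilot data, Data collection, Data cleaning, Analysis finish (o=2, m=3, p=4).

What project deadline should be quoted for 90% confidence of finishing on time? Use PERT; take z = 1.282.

te_Protocol design = (6 + 4·7 + 14)/6 = 48/6 = 8; σ²_Protocol design = ((14−6)/6)² = 1.778
te_IRB approval = (9 + 4·14 + 19)/6 = 84/6 = 14; σ²_IRB approval = ((19−9)/6)² = 2.778
te_Recruitment = (11 + 4·12 + 13)/6 = 72/6 = 12; σ²_Recruitment = ((13−11)/6)² = 0.111
te_Instrument calibration = (3 + 4·7 + 17)/6 = 48/6 = 8; σ²_Instrument calibration = ((17−3)/6)² = 5.444
te_Pilot data = (9 + 4·14 + 25)/6 = 90/6 = 15; σ²_Pilot data = ((25−9)/6)² = 7.111
te_Data collection = (10 + 4·12 + 14)/6 = 72/6 = 12; σ²_Data collection = ((14−10)/6)² = 0.444
te_Data cleaning = (4 + 4·10 + 16)/6 = 60/6 = 10; σ²_Data cleaning = ((16−4)/6)² = 4.000
te_Analysis = (2 + 4·4 + 12)/6 = 30/6 = 5; σ²_Analysis = ((12−2)/6)² = 2.778
te_Draft manuscript = (2 + 4·3 + 4)/6 = 18/6 = 3; σ²_Draft manuscript = ((4−2)/6)² = 0.111

Forward pass:
ES_Protocol design = 0; EF_Protocol design = 8
ES_IRB approval = 0; EF_IRB approval = 14
ES_Recruitment = 0; EF_Recruitment = 12
ES_Instrument calibration = 8; EF_Instrument calibration = 8+8 = 16
ES_Pilot data = 12; EF_Pilot data = 12+15 = 27
ES_Data collection = max(EF_Protocol design=8, EF_IRB approval=14) = 14; EF_Data collection = 14+12 = 26
ES_Data cleaning = max(EF_IRB approval=14, EF_Recruitment=12) = 14; EF_Data cleaning = 14+10 = 24
ES_Analysis = 16; EF_Analysis = 16+5 = 21
ES_Draft manuscript = max(EF_Protocol design=8, EF_Pilot data=27, EF_Data collection=26, EF_Data cleaning=24, EF_Analysis=21) = 27; EF_Draft manuscript = 27+3 = 30
Expected project duration μ = 30 days. Critical path: Recruitment → Pilot data → Draft manuscript.

Variance along critical path = 0.111 + 7.111 + 0.111 = 7.333; σ = 2.708 days.
D = μ + z·σ = 30 + 1.282·2.708 = 33.5 days

33.5 days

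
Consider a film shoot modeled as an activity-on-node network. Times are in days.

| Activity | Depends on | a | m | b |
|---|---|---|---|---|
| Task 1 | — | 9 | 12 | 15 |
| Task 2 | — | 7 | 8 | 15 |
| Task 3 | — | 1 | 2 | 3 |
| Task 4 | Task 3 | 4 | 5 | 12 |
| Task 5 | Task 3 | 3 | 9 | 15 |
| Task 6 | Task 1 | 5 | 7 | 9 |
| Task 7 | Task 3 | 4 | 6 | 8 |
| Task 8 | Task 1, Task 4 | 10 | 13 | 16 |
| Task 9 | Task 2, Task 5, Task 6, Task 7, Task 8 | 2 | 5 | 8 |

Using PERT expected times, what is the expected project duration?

te_Task 1 = (9 + 4·12 + 15)/6 = 72/6 = 12
te_Task 2 = (7 + 4·8 + 15)/6 = 54/6 = 9
te_Task 3 = (1 + 4·2 + 3)/6 = 12/6 = 2
te_Task 4 = (4 + 4·5 + 12)/6 = 36/6 = 6
te_Task 5 = (3 + 4·9 + 15)/6 = 54/6 = 9
te_Task 6 = (5 + 4·7 + 9)/6 = 42/6 = 7
te_Task 7 = (4 + 4·6 + 8)/6 = 36/6 = 6
te_Task 8 = (10 + 4·13 + 16)/6 = 78/6 = 13
te_Task 9 = (2 + 4·5 + 8)/6 = 30/6 = 5

Forward pass:
ES_Task 1 = 0; EF_Task 1 = 12
ES_Task 2 = 0; EF_Task 2 = 9
ES_Task 3 = 0; EF_Task 3 = 2
ES_Task 4 = 2; EF_Task 4 = 2+6 = 8
ES_Task 5 = 2; EF_Task 5 = 2+9 = 11
ES_Task 6 = 12; EF_Task 6 = 12+7 = 19
ES_Task 7 = 2; EF_Task 7 = 2+6 = 8
ES_Task 8 = max(EF_Task 1=12, EF_Task 4=8) = 12; EF_Task 8 = 12+13 = 25
ES_Task 9 = max(EF_Task 2=9, EF_Task 5=11, EF_Task 6=19, EF_Task 7=8, EF_Task 8=25) = 25; EF_Task 9 = 25+5 = 30
Expected project duration μ = 30 days. Critical path: Task 1 → Task 8 → Task 9.

30 days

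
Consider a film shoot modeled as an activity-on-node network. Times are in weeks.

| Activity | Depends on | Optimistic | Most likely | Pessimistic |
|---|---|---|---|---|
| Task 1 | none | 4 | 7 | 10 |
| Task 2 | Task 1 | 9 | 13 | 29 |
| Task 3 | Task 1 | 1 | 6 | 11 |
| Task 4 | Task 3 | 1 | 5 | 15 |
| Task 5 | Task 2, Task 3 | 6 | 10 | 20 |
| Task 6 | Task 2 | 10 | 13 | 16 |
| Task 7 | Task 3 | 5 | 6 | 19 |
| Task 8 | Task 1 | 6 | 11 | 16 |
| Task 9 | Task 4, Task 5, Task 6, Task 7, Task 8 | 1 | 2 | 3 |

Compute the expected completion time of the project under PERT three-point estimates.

te_Task 1 = (4 + 4·7 + 10)/6 = 42/6 = 7
te_Task 2 = (9 + 4·13 + 29)/6 = 90/6 = 15
te_Task 3 = (1 + 4·6 + 11)/6 = 36/6 = 6
te_Task 4 = (1 + 4·5 + 15)/6 = 36/6 = 6
te_Task 5 = (6 + 4·10 + 20)/6 = 66/6 = 11
te_Task 6 = (10 + 4·13 + 16)/6 = 78/6 = 13
te_Task 7 = (5 + 4·6 + 19)/6 = 48/6 = 8
te_Task 8 = (6 + 4·11 + 16)/6 = 66/6 = 11
te_Task 9 = (1 + 4·2 + 3)/6 = 12/6 = 2

Forward pass:
ES_Task 1 = 0; EF_Task 1 = 7
ES_Task 2 = 7; EF_Task 2 = 7+15 = 22
ES_Task 3 = 7; EF_Task 3 = 7+6 = 13
ES_Task 4 = 13; EF_Task 4 = 13+6 = 19
ES_Task 5 = max(EF_Task 2=22, EF_Task 3=13) = 22; EF_Task 5 = 22+11 = 33
ES_Task 6 = 22; EF_Task 6 = 22+13 = 35
ES_Task 7 = 13; EF_Task 7 = 13+8 = 21
ES_Task 8 = 7; EF_Task 8 = 7+11 = 18
ES_Task 9 = max(EF_Task 4=19, EF_Task 5=33, EF_Task 6=35, EF_Task 7=21, EF_Task 8=18) = 35; EF_Task 9 = 35+2 = 37
Expected project duration μ = 37 weeks. Critical path: Task 1 → Task 2 → Task 6 → Task 9.

37 weeks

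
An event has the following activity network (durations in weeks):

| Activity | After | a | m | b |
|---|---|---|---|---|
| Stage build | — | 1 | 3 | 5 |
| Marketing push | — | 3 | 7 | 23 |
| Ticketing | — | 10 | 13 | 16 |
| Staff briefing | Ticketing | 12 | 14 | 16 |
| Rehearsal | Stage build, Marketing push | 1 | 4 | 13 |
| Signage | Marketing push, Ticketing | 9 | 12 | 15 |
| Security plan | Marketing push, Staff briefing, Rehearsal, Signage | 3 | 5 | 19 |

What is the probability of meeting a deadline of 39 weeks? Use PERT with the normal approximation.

0.956

te_Stage build = (1 + 4·3 + 5)/6 = 18/6 = 3; σ²_Stage build = ((5−1)/6)² = 0.444
te_Marketing push = (3 + 4·7 + 23)/6 = 54/6 = 9; σ²_Marketing push = ((23−3)/6)² = 11.111
te_Ticketing = (10 + 4·13 + 16)/6 = 78/6 = 13; σ²_Ticketing = ((16−10)/6)² = 1.000
te_Staff briefing = (12 + 4·14 + 16)/6 = 84/6 = 14; σ²_Staff briefing = ((16−12)/6)² = 0.444
te_Rehearsal = (1 + 4·4 + 13)/6 = 30/6 = 5; σ²_Rehearsal = ((13−1)/6)² = 4.000
te_Signage = (9 + 4·12 + 15)/6 = 72/6 = 12; σ²_Signage = ((15−9)/6)² = 1.000
te_Security plan = (3 + 4·5 + 19)/6 = 42/6 = 7; σ²_Security plan = ((19−3)/6)² = 7.111

Forward pass:
ES_Stage build = 0; EF_Stage build = 3
ES_Marketing push = 0; EF_Marketing push = 9
ES_Ticketing = 0; EF_Ticketing = 13
ES_Staff briefing = 13; EF_Staff briefing = 13+14 = 27
ES_Rehearsal = max(EF_Stage build=3, EF_Marketing push=9) = 9; EF_Rehearsal = 9+5 = 14
ES_Signage = max(EF_Marketing push=9, EF_Ticketing=13) = 13; EF_Signage = 13+12 = 25
ES_Security plan = max(EF_Marketing push=9, EF_Staff briefing=27, EF_Rehearsal=14, EF_Signage=25) = 27; EF_Security plan = 27+7 = 34
Expected project duration μ = 34 weeks. Critical path: Ticketing → Staff briefing → Security plan.

Variance along critical path = 1.000 + 0.444 + 7.111 = 8.556; σ = √8.556 = 2.925 weeks.
Z = (39 − 34) / 2.925 = 1.709
P(T ≤ 39) = Φ(1.709) ≈ 0.956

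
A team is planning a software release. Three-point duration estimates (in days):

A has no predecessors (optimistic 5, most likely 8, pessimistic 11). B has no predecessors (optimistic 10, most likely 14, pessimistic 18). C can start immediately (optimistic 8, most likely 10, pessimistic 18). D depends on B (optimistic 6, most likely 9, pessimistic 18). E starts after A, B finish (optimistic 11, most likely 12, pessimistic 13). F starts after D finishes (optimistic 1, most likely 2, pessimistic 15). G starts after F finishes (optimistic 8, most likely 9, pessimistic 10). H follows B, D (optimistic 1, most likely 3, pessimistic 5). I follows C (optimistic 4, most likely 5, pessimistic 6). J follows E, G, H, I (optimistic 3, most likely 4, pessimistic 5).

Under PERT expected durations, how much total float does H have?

te_A = (5 + 4·8 + 11)/6 = 48/6 = 8
te_B = (10 + 4·14 + 18)/6 = 84/6 = 14
te_C = (8 + 4·10 + 18)/6 = 66/6 = 11
te_D = (6 + 4·9 + 18)/6 = 60/6 = 10
te_E = (11 + 4·12 + 13)/6 = 72/6 = 12
te_F = (1 + 4·2 + 15)/6 = 24/6 = 4
te_G = (8 + 4·9 + 10)/6 = 54/6 = 9
te_H = (1 + 4·3 + 5)/6 = 18/6 = 3
te_I = (4 + 4·5 + 6)/6 = 30/6 = 5
te_J = (3 + 4·4 + 5)/6 = 24/6 = 4

Forward pass:
ES_A = 0; EF_A = 8
ES_B = 0; EF_B = 14
ES_C = 0; EF_C = 11
ES_D = 14; EF_D = 14+10 = 24
ES_E = max(EF_A=8, EF_B=14) = 14; EF_E = 14+12 = 26
ES_F = 24; EF_F = 24+4 = 28
ES_G = 28; EF_G = 28+9 = 37
ES_H = max(EF_B=14, EF_D=24) = 24; EF_H = 24+3 = 27
ES_I = 11; EF_I = 11+5 = 16
ES_J = max(EF_E=26, EF_G=37, EF_H=27, EF_I=16) = 37; EF_J = 37+4 = 41
Expected project duration μ = 41 days. Critical path: B → D → F → G → J.

Backward pass:
LF_J = 41; LS_J = 41−4 = 37
LF_I = LS_J = 37; LS_I = 37−5 = 32
LF_H = LS_J = 37; LS_H = 37−3 = 34
LF_G = LS_J = 37; LS_G = 37−9 = 28
LF_F = LS_G = 28; LS_F = 28−4 = 24
LF_E = LS_J = 37; LS_E = 37−12 = 25
LF_D = min(LS_F=24, LS_H=34) = 24; LS_D = 24−10 = 14
LF_C = LS_I = 32; LS_C = 32−11 = 21
LF_B = min(LS_D=14, LS_E=25, LS_H=34) = 14; LS_B = 14−14 = 0
LF_A = LS_E = 25; LS_A = 25−8 = 17
Slack_H = LS_H − ES_H = 34 − 24 = 10

10 days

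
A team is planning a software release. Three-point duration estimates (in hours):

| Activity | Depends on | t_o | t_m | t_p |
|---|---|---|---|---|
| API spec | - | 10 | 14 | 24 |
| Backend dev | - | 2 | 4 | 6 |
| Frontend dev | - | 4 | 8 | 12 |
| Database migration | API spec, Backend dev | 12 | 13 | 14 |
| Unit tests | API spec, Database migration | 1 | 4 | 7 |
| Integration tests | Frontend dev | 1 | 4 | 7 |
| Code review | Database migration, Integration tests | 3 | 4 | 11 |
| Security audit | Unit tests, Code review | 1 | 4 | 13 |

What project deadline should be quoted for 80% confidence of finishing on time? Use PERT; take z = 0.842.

40.8 hours

te_API spec = (10 + 4·14 + 24)/6 = 90/6 = 15; σ²_API spec = ((24−10)/6)² = 5.444
te_Backend dev = (2 + 4·4 + 6)/6 = 24/6 = 4; σ²_Backend dev = ((6−2)/6)² = 0.444
te_Frontend dev = (4 + 4·8 + 12)/6 = 48/6 = 8; σ²_Frontend dev = ((12−4)/6)² = 1.778
te_Database migration = (12 + 4·13 + 14)/6 = 78/6 = 13; σ²_Database migration = ((14−12)/6)² = 0.111
te_Unit tests = (1 + 4·4 + 7)/6 = 24/6 = 4; σ²_Unit tests = ((7−1)/6)² = 1.000
te_Integration tests = (1 + 4·4 + 7)/6 = 24/6 = 4; σ²_Integration tests = ((7−1)/6)² = 1.000
te_Code review = (3 + 4·4 + 11)/6 = 30/6 = 5; σ²_Code review = ((11−3)/6)² = 1.778
te_Security audit = (1 + 4·4 + 13)/6 = 30/6 = 5; σ²_Security audit = ((13−1)/6)² = 4.000

Forward pass:
ES_API spec = 0; EF_API spec = 15
ES_Backend dev = 0; EF_Backend dev = 4
ES_Frontend dev = 0; EF_Frontend dev = 8
ES_Database migration = max(EF_API spec=15, EF_Backend dev=4) = 15; EF_Database migration = 15+13 = 28
ES_Unit tests = max(EF_API spec=15, EF_Database migration=28) = 28; EF_Unit tests = 28+4 = 32
ES_Integration tests = 8; EF_Integration tests = 8+4 = 12
ES_Code review = max(EF_Database migration=28, EF_Integration tests=12) = 28; EF_Code review = 28+5 = 33
ES_Security audit = max(EF_Unit tests=32, EF_Code review=33) = 33; EF_Security audit = 33+5 = 38
Expected project duration μ = 38 hours. Critical path: API spec → Database migration → Code review → Security audit.

Variance along critical path = 5.444 + 0.111 + 1.778 + 4.000 = 11.333; σ = 3.367 hours.
D = μ + z·σ = 38 + 0.842·3.367 = 40.8 hours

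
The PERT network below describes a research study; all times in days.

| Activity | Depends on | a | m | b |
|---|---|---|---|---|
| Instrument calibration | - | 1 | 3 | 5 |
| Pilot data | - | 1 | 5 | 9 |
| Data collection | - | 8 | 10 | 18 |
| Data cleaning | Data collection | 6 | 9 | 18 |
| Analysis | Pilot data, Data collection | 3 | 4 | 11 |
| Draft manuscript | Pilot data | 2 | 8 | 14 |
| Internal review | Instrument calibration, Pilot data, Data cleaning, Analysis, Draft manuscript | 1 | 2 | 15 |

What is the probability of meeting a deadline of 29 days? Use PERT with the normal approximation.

0.874

te_Instrument calibration = (1 + 4·3 + 5)/6 = 18/6 = 3; σ²_Instrument calibration = ((5−1)/6)² = 0.444
te_Pilot data = (1 + 4·5 + 9)/6 = 30/6 = 5; σ²_Pilot data = ((9−1)/6)² = 1.778
te_Data collection = (8 + 4·10 + 18)/6 = 66/6 = 11; σ²_Data collection = ((18−8)/6)² = 2.778
te_Data cleaning = (6 + 4·9 + 18)/6 = 60/6 = 10; σ²_Data cleaning = ((18−6)/6)² = 4.000
te_Analysis = (3 + 4·4 + 11)/6 = 30/6 = 5; σ²_Analysis = ((11−3)/6)² = 1.778
te_Draft manuscript = (2 + 4·8 + 14)/6 = 48/6 = 8; σ²_Draft manuscript = ((14−2)/6)² = 4.000
te_Internal review = (1 + 4·2 + 15)/6 = 24/6 = 4; σ²_Internal review = ((15−1)/6)² = 5.444

Forward pass:
ES_Instrument calibration = 0; EF_Instrument calibration = 3
ES_Pilot data = 0; EF_Pilot data = 5
ES_Data collection = 0; EF_Data collection = 11
ES_Data cleaning = 11; EF_Data cleaning = 11+10 = 21
ES_Analysis = max(EF_Pilot data=5, EF_Data collection=11) = 11; EF_Analysis = 11+5 = 16
ES_Draft manuscript = 5; EF_Draft manuscript = 5+8 = 13
ES_Internal review = max(EF_Instrument calibration=3, EF_Pilot data=5, EF_Data cleaning=21, EF_Analysis=16, EF_Draft manuscript=13) = 21; EF_Internal review = 21+4 = 25
Expected project duration μ = 25 days. Critical path: Data collection → Data cleaning → Internal review.

Variance along critical path = 2.778 + 4.000 + 5.444 = 12.222; σ = √12.222 = 3.496 days.
Z = (29 − 25) / 3.496 = 1.144
P(T ≤ 29) = Φ(1.144) ≈ 0.874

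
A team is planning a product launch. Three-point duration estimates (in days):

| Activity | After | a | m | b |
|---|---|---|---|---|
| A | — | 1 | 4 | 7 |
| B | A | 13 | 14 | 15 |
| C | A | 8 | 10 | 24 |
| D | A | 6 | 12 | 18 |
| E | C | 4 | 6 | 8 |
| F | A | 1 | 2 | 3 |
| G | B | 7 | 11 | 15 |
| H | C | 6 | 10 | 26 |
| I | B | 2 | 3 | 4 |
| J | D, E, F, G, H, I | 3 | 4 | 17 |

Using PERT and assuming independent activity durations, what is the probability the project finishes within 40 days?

0.958

te_A = (1 + 4·4 + 7)/6 = 24/6 = 4; σ²_A = ((7−1)/6)² = 1.000
te_B = (13 + 4·14 + 15)/6 = 84/6 = 14; σ²_B = ((15−13)/6)² = 0.111
te_C = (8 + 4·10 + 24)/6 = 72/6 = 12; σ²_C = ((24−8)/6)² = 7.111
te_D = (6 + 4·12 + 18)/6 = 72/6 = 12; σ²_D = ((18−6)/6)² = 4.000
te_E = (4 + 4·6 + 8)/6 = 36/6 = 6; σ²_E = ((8−4)/6)² = 0.444
te_F = (1 + 4·2 + 3)/6 = 12/6 = 2; σ²_F = ((3−1)/6)² = 0.111
te_G = (7 + 4·11 + 15)/6 = 66/6 = 11; σ²_G = ((15−7)/6)² = 1.778
te_H = (6 + 4·10 + 26)/6 = 72/6 = 12; σ²_H = ((26−6)/6)² = 11.111
te_I = (2 + 4·3 + 4)/6 = 18/6 = 3; σ²_I = ((4−2)/6)² = 0.111
te_J = (3 + 4·4 + 17)/6 = 36/6 = 6; σ²_J = ((17−3)/6)² = 5.444

Forward pass:
ES_A = 0; EF_A = 4
ES_B = 4; EF_B = 4+14 = 18
ES_C = 4; EF_C = 4+12 = 16
ES_D = 4; EF_D = 4+12 = 16
ES_E = 16; EF_E = 16+6 = 22
ES_F = 4; EF_F = 4+2 = 6
ES_G = 18; EF_G = 18+11 = 29
ES_H = 16; EF_H = 16+12 = 28
ES_I = 18; EF_I = 18+3 = 21
ES_J = max(EF_D=16, EF_E=22, EF_F=6, EF_G=29, EF_H=28, EF_I=21) = 29; EF_J = 29+6 = 35
Expected project duration μ = 35 days. Critical path: A → B → G → J.

Variance along critical path = 1.000 + 0.111 + 1.778 + 5.444 = 8.333; σ = √8.333 = 2.887 days.
Z = (40 − 35) / 2.887 = 1.732
P(T ≤ 40) = Φ(1.732) ≈ 0.958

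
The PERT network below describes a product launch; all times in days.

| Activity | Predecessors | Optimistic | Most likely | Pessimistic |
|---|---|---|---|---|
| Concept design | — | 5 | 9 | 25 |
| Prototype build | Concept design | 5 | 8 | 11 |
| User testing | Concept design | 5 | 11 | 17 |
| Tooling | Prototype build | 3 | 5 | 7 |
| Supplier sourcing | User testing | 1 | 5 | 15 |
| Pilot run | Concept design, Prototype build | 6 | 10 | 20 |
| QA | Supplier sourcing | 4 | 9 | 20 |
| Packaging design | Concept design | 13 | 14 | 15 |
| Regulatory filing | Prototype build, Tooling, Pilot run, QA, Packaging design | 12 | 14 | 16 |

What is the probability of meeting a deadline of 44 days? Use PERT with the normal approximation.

0.066

te_Concept design = (5 + 4·9 + 25)/6 = 66/6 = 11; σ²_Concept design = ((25−5)/6)² = 11.111
te_Prototype build = (5 + 4·8 + 11)/6 = 48/6 = 8; σ²_Prototype build = ((11−5)/6)² = 1.000
te_User testing = (5 + 4·11 + 17)/6 = 66/6 = 11; σ²_User testing = ((17−5)/6)² = 4.000
te_Tooling = (3 + 4·5 + 7)/6 = 30/6 = 5; σ²_Tooling = ((7−3)/6)² = 0.444
te_Supplier sourcing = (1 + 4·5 + 15)/6 = 36/6 = 6; σ²_Supplier sourcing = ((15−1)/6)² = 5.444
te_Pilot run = (6 + 4·10 + 20)/6 = 66/6 = 11; σ²_Pilot run = ((20−6)/6)² = 5.444
te_QA = (4 + 4·9 + 20)/6 = 60/6 = 10; σ²_QA = ((20−4)/6)² = 7.111
te_Packaging design = (13 + 4·14 + 15)/6 = 84/6 = 14; σ²_Packaging design = ((15−13)/6)² = 0.111
te_Regulatory filing = (12 + 4·14 + 16)/6 = 84/6 = 14; σ²_Regulatory filing = ((16−12)/6)² = 0.444

Forward pass:
ES_Concept design = 0; EF_Concept design = 11
ES_Prototype build = 11; EF_Prototype build = 11+8 = 19
ES_User testing = 11; EF_User testing = 11+11 = 22
ES_Tooling = 19; EF_Tooling = 19+5 = 24
ES_Supplier sourcing = 22; EF_Supplier sourcing = 22+6 = 28
ES_Pilot run = max(EF_Concept design=11, EF_Prototype build=19) = 19; EF_Pilot run = 19+11 = 30
ES_QA = 28; EF_QA = 28+10 = 38
ES_Packaging design = 11; EF_Packaging design = 11+14 = 25
ES_Regulatory filing = max(EF_Prototype build=19, EF_Tooling=24, EF_Pilot run=30, EF_QA=38, EF_Packaging design=25) = 38; EF_Regulatory filing = 38+14 = 52
Expected project duration μ = 52 days. Critical path: Concept design → User testing → Supplier sourcing → QA → Regulatory filing.

Variance along critical path = 11.111 + 4.000 + 5.444 + 7.111 + 0.444 = 28.111; σ = √28.111 = 5.302 days.
Z = (44 − 52) / 5.302 = -1.509
P(T ≤ 44) = Φ(-1.509) ≈ 0.066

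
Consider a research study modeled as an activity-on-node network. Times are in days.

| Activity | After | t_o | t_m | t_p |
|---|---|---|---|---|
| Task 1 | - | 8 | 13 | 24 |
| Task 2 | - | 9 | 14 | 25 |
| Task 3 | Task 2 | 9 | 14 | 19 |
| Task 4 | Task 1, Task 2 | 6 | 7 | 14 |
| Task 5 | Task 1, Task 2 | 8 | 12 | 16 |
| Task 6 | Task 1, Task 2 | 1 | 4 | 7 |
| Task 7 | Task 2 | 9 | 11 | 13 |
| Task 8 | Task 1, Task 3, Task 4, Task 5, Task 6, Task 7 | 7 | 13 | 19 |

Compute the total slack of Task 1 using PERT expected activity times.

te_Task 1 = (8 + 4·13 + 24)/6 = 84/6 = 14
te_Task 2 = (9 + 4·14 + 25)/6 = 90/6 = 15
te_Task 3 = (9 + 4·14 + 19)/6 = 84/6 = 14
te_Task 4 = (6 + 4·7 + 14)/6 = 48/6 = 8
te_Task 5 = (8 + 4·12 + 16)/6 = 72/6 = 12
te_Task 6 = (1 + 4·4 + 7)/6 = 24/6 = 4
te_Task 7 = (9 + 4·11 + 13)/6 = 66/6 = 11
te_Task 8 = (7 + 4·13 + 19)/6 = 78/6 = 13

Forward pass:
ES_Task 1 = 0; EF_Task 1 = 14
ES_Task 2 = 0; EF_Task 2 = 15
ES_Task 3 = 15; EF_Task 3 = 15+14 = 29
ES_Task 4 = max(EF_Task 1=14, EF_Task 2=15) = 15; EF_Task 4 = 15+8 = 23
ES_Task 5 = max(EF_Task 1=14, EF_Task 2=15) = 15; EF_Task 5 = 15+12 = 27
ES_Task 6 = max(EF_Task 1=14, EF_Task 2=15) = 15; EF_Task 6 = 15+4 = 19
ES_Task 7 = 15; EF_Task 7 = 15+11 = 26
ES_Task 8 = max(EF_Task 1=14, EF_Task 3=29, EF_Task 4=23, EF_Task 5=27, EF_Task 6=19, EF_Task 7=26) = 29; EF_Task 8 = 29+13 = 42
Expected project duration μ = 42 days. Critical path: Task 2 → Task 3 → Task 8.

Backward pass:
LF_Task 8 = 42; LS_Task 8 = 42−13 = 29
LF_Task 7 = LS_Task 8 = 29; LS_Task 7 = 29−11 = 18
LF_Task 6 = LS_Task 8 = 29; LS_Task 6 = 29−4 = 25
LF_Task 5 = LS_Task 8 = 29; LS_Task 5 = 29−12 = 17
LF_Task 4 = LS_Task 8 = 29; LS_Task 4 = 29−8 = 21
LF_Task 3 = LS_Task 8 = 29; LS_Task 3 = 29−14 = 15
LF_Task 2 = min(LS_Task 3=15, LS_Task 4=21, LS_Task 5=17, LS_Task 6=25, LS_Task 7=18) = 15; LS_Task 2 = 15−15 = 0
LF_Task 1 = min(LS_Task 4=21, LS_Task 5=17, LS_Task 6=25, LS_Task 8=29) = 17; LS_Task 1 = 17−14 = 3
Slack_Task 1 = LS_Task 1 − ES_Task 1 = 3 − 0 = 3

3 days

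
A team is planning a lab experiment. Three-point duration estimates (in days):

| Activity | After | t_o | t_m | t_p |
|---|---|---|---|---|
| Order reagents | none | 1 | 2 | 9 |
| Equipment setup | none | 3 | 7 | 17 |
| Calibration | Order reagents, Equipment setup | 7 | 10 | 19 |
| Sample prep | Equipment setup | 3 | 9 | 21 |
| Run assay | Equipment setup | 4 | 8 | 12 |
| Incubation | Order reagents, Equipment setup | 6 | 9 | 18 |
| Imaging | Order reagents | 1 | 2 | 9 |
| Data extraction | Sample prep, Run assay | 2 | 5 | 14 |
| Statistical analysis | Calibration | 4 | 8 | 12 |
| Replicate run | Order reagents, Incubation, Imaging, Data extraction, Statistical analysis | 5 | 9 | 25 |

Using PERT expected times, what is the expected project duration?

te_Order reagents = (1 + 4·2 + 9)/6 = 18/6 = 3
te_Equipment setup = (3 + 4·7 + 17)/6 = 48/6 = 8
te_Calibration = (7 + 4·10 + 19)/6 = 66/6 = 11
te_Sample prep = (3 + 4·9 + 21)/6 = 60/6 = 10
te_Run assay = (4 + 4·8 + 12)/6 = 48/6 = 8
te_Incubation = (6 + 4·9 + 18)/6 = 60/6 = 10
te_Imaging = (1 + 4·2 + 9)/6 = 18/6 = 3
te_Data extraction = (2 + 4·5 + 14)/6 = 36/6 = 6
te_Statistical analysis = (4 + 4·8 + 12)/6 = 48/6 = 8
te_Replicate run = (5 + 4·9 + 25)/6 = 66/6 = 11

Forward pass:
ES_Order reagents = 0; EF_Order reagents = 3
ES_Equipment setup = 0; EF_Equipment setup = 8
ES_Calibration = max(EF_Order reagents=3, EF_Equipment setup=8) = 8; EF_Calibration = 8+11 = 19
ES_Sample prep = 8; EF_Sample prep = 8+10 = 18
ES_Run assay = 8; EF_Run assay = 8+8 = 16
ES_Incubation = max(EF_Order reagents=3, EF_Equipment setup=8) = 8; EF_Incubation = 8+10 = 18
ES_Imaging = 3; EF_Imaging = 3+3 = 6
ES_Data extraction = max(EF_Sample prep=18, EF_Run assay=16) = 18; EF_Data extraction = 18+6 = 24
ES_Statistical analysis = 19; EF_Statistical analysis = 19+8 = 27
ES_Replicate run = max(EF_Order reagents=3, EF_Incubation=18, EF_Imaging=6, EF_Data extraction=24, EF_Statistical analysis=27) = 27; EF_Replicate run = 27+11 = 38
Expected project duration μ = 38 days. Critical path: Equipment setup → Calibration → Statistical analysis → Replicate run.

38 days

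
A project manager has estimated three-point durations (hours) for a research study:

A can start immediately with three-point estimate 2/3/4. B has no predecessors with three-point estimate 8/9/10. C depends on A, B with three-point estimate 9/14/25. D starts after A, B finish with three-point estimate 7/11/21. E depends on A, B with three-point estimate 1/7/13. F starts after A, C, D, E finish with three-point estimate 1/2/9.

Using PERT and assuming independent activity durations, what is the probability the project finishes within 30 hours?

te_A = (2 + 4·3 + 4)/6 = 18/6 = 3; σ²_A = ((4−2)/6)² = 0.111
te_B = (8 + 4·9 + 10)/6 = 54/6 = 9; σ²_B = ((10−8)/6)² = 0.111
te_C = (9 + 4·14 + 25)/6 = 90/6 = 15; σ²_C = ((25−9)/6)² = 7.111
te_D = (7 + 4·11 + 21)/6 = 72/6 = 12; σ²_D = ((21−7)/6)² = 5.444
te_E = (1 + 4·7 + 13)/6 = 42/6 = 7; σ²_E = ((13−1)/6)² = 4.000
te_F = (1 + 4·2 + 9)/6 = 18/6 = 3; σ²_F = ((9−1)/6)² = 1.778

Forward pass:
ES_A = 0; EF_A = 3
ES_B = 0; EF_B = 9
ES_C = max(EF_A=3, EF_B=9) = 9; EF_C = 9+15 = 24
ES_D = max(EF_A=3, EF_B=9) = 9; EF_D = 9+12 = 21
ES_E = max(EF_A=3, EF_B=9) = 9; EF_E = 9+7 = 16
ES_F = max(EF_A=3, EF_C=24, EF_D=21, EF_E=16) = 24; EF_F = 24+3 = 27
Expected project duration μ = 27 hours. Critical path: B → C → F.

Variance along critical path = 0.111 + 7.111 + 1.778 = 9.000; σ = √9.000 = 3.000 hours.
Z = (30 − 27) / 3.000 = 1.000
P(T ≤ 30) = Φ(1.000) ≈ 0.841

0.841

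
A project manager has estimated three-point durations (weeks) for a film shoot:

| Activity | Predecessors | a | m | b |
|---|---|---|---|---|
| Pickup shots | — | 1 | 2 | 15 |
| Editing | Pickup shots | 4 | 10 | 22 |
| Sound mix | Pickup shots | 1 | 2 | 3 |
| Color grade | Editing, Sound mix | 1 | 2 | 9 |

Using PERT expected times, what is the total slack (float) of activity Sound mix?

te_Pickup shots = (1 + 4·2 + 15)/6 = 24/6 = 4
te_Editing = (4 + 4·10 + 22)/6 = 66/6 = 11
te_Sound mix = (1 + 4·2 + 3)/6 = 12/6 = 2
te_Color grade = (1 + 4·2 + 9)/6 = 18/6 = 3

Forward pass:
ES_Pickup shots = 0; EF_Pickup shots = 4
ES_Editing = 4; EF_Editing = 4+11 = 15
ES_Sound mix = 4; EF_Sound mix = 4+2 = 6
ES_Color grade = max(EF_Editing=15, EF_Sound mix=6) = 15; EF_Color grade = 15+3 = 18
Expected project duration μ = 18 weeks. Critical path: Pickup shots → Editing → Color grade.

Backward pass:
LF_Color grade = 18; LS_Color grade = 18−3 = 15
LF_Sound mix = LS_Color grade = 15; LS_Sound mix = 15−2 = 13
LF_Editing = LS_Color grade = 15; LS_Editing = 15−11 = 4
LF_Pickup shots = min(LS_Editing=4, LS_Sound mix=13) = 4; LS_Pickup shots = 4−4 = 0
Slack_Sound mix = LS_Sound mix − ES_Sound mix = 13 − 4 = 9

9 weeks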